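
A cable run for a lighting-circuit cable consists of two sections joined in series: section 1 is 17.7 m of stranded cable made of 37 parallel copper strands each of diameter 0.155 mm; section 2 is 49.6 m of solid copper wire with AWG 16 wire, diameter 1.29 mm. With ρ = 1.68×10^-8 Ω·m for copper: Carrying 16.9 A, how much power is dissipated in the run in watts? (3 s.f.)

Section 1: A_strand = π(7.7500e-05)² = 1.887e-08 m²; R₁ = ρL/(N·A_s) = (1.68×10^-8)(17.7)/(37×1.887e-08) = 0.4259 Ω
Section 2: A = π(1.29/2 mm)² = π(6.4500e-04 m)² = 1.307e-06 m²
R₂ = (1.68×10^-8)(49.6)/(1.307e-06) = 0.6376 Ω
R = R₁ + R₂ = 1.063 Ω
P = I²R = (16.9)² × 1.063 = 304 W

304 W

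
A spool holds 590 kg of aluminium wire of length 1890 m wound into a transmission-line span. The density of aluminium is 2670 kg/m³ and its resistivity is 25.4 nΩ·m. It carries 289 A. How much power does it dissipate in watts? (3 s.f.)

34300 W

ρ = 25.4 nΩ·m = 2.54×10^-8 Ω·m
A = m/(density·L) = 590/(2670×1890) = 1.1692e-04 m²
R = ρL/A = (2.54×10^-8)(1890)/(1.1692e-04) = 0.4106 Ω
P = I²R = (289)² × 0.4106 = 34300 W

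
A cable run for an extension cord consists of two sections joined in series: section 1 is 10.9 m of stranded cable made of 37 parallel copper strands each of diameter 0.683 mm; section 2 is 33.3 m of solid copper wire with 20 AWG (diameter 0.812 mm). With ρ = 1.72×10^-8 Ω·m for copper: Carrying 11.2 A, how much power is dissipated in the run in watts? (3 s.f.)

140 W

Section 1: A_strand = π(3.4150e-04)² = 3.664e-07 m²; R₁ = ρL/(N·A_s) = (1.72×10^-8)(10.9)/(37×3.664e-07) = 0.01383 Ω
Section 2: A = π(0.812/2 mm)² = π(4.0600e-04 m)² = 5.178e-07 m²
R₂ = (1.72×10^-8)(33.3)/(5.178e-07) = 1.106 Ω
R = R₁ + R₂ = 1.12 Ω
P = I²R = (11.2)² × 1.12 = 140 W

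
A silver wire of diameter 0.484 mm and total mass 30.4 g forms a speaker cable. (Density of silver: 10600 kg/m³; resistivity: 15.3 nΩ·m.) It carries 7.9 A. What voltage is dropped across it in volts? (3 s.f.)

ρ = 15.3 nΩ·m = 1.53×10^-8 Ω·m
A = π(d/2)² = π(2.4200e-04 m)² = 1.8398e-07 m²
L = m/(density·A) = 0.0304/(10600×1.8398e-07) = 15.59 m
R = ρL/A = (1.53×10^-8)(15.59)/(1.8398e-07) = 1.296 Ω
V = IR = 7.9 × 1.296 = 10.2 V

10.2 V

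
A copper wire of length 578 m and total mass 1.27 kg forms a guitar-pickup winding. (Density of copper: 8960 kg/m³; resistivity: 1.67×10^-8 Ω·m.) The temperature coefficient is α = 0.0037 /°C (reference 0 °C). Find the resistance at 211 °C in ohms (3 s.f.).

A = m/(density·L) = 1.27/(8960×578) = 2.4523e-07 m²
R = ρL/A = (1.67×10^-8)(578)/(2.4523e-07) = 39.36 Ω
R(211 °C) = 39.36 × (1 + 0.0037×211) = 70.1 Ω

70.1 Ω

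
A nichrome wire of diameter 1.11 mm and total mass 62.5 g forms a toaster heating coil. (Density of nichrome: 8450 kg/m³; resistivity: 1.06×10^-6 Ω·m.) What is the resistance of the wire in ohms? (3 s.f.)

A = π(d/2)² = π(5.5500e-04 m)² = 9.6769e-07 m²
L = m/(density·A) = 0.0625/(8450×9.6769e-07) = 7.643 m
R = ρL/A = (1.06×10^-6)(7.643)/(9.6769e-07) = 8.37 Ω

8.37 Ω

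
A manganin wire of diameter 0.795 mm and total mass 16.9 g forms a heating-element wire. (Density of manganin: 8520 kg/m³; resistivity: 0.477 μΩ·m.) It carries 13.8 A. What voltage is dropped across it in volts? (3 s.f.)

ρ = 0.477 μΩ·m = 4.77×10^-7 Ω·m
A = π(d/2)² = π(3.9750e-04 m)² = 4.9639e-07 m²
L = m/(density·A) = 0.0169/(8520×4.9639e-07) = 3.996 m
R = ρL/A = (4.77×10^-7)(3.996)/(4.9639e-07) = 3.84 Ω
V = IR = 13.8 × 3.84 = 53.0 V

53.0 V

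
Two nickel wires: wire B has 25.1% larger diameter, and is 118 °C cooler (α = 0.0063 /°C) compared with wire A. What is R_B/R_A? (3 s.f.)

0.164

R ∝ ρL/d² with ρ ∝ (1+αΔT), so R_B/R_A = (1 + 25.1/100)⁻² × (1 − 0.0063×118)
= 0.639 × 0.2566 = 0.164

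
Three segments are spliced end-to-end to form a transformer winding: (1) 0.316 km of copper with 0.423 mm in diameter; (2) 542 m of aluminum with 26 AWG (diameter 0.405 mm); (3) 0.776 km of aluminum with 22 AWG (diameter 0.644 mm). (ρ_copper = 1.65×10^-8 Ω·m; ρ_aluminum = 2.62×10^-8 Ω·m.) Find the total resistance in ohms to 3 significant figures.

Seg 1: A = π(d/2)² = π(2.1150e-04 m)² = 1.405e-07 m²
R_1 = (1.65×10^-8)(316)/(1.405e-07) = 37.1 Ω
Seg 2: A = π(0.405/2 mm)² = π(2.0250e-04 m)² = 1.288e-07 m²
R_2 = (2.62×10^-8)(542)/(1.288e-07) = 110.2 Ω
Seg 3: A = π(0.644/2 mm)² = π(3.2200e-04 m)² = 3.257e-07 m²
R_3 = (2.62×10^-8)(776)/(3.257e-07) = 62.42 Ω
R_total = R_1 + R_2 + R_3 = 210 Ω

210 Ω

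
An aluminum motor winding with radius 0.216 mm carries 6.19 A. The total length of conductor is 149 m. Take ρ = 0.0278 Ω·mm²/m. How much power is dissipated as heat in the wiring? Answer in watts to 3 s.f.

ρ = 0.0278 Ω·mm²/m = 2.78×10^-8 Ω·m
A = πr² = π(2.1600e-04 m)² = 1.466e-07 m²
R = ρL/A = (2.78×10^-8)(149)/(1.466e-07) = 28.26 Ω
P = I²R = (6.19)² × 28.26 = 1080 W

1080 W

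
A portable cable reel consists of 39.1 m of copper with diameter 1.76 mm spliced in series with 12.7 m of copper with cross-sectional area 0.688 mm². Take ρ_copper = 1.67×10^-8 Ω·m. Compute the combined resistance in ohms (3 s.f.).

Segment 1: A = π(d/2)² = π(8.8000e-04 m)² = 2.433e-06 m²
R₁ = ρL/A = (1.67×10^-8)(39.1)/(2.433e-06) = 0.2684 Ω
Segment 2: A = 0.688 mm² = 6.880e-07 m²
R₂ = (1.67×10^-8)(12.7)/(6.880e-07) = 0.3083 Ω
R = R₁ + R₂ = 0.577 Ω

0.577 Ω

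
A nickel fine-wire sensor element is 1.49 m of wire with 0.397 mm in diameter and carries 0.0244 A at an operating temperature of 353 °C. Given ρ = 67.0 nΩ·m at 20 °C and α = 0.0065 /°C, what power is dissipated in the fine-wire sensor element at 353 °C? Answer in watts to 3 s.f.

ρ = 67.0 nΩ·m = 6.70×10^-8 Ω·m
A = π(d/2)² = π(1.9850e-04 m)² = 1.238e-07 m²
R₍20₎ = ρL/A = (6.70×10^-8)(1.49)/(1.238e-07) = 0.8065 Ω
R₍353₎ = R₍20₎(1 + αΔT) = 0.8065 × (1 + 0.0065×333) = 2.552 Ω
P = I²R = (0.0244)² × 2.552 = 0.00152 W

0.00152 W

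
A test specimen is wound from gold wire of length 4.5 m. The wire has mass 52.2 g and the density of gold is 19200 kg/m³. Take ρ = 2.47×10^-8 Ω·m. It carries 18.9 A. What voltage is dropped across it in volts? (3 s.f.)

3.48 V

A = m/(density·L) = 0.0522/(19200×4.5) = 6.0417e-07 m²
R = ρL/A = (2.47×10^-8)(4.5)/(6.0417e-07) = 0.184 Ω
V = IR = 18.9 × 0.184 = 3.48 V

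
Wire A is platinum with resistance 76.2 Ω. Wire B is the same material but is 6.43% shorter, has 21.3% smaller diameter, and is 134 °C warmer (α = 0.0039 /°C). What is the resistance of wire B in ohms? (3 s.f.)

R ∝ ρL/d² with ρ ∝ (1+αΔT), so R_B/R_A = (1 − 6.43/100) × (1 − 21.3/100)⁻² × (1 + 0.0039×134)
= 0.9357 × 1.615 × 1.523 = 2.3
R_B = 2.3 × 76.2 = 175 Ω

175 Ω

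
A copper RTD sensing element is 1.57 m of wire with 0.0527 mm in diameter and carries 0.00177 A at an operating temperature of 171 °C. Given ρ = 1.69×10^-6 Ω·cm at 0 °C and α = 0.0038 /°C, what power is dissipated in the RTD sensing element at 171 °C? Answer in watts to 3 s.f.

6.29×10^-5 W

ρ = 1.69×10^-6 Ω·cm = 1.69×10^-8 Ω·m
A = π(d/2)² = π(2.6350e-05 m)² = 2.181e-09 m²
R₍0₎ = ρL/A = (1.69×10^-8)(1.57)/(2.181e-09) = 12.16 Ω
R₍171₎ = R₍0₎(1 + αΔT) = 12.16 × (1 + 0.0038×171) = 20.07 Ω
P = I²R = (0.00177)² × 20.07 = 6.29×10^-5 W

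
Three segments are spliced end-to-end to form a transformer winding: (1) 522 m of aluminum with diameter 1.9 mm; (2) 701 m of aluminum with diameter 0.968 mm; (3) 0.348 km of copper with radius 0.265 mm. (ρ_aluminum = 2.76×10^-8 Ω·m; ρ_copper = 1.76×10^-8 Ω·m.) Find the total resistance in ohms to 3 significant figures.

Seg 1: A = π(d/2)² = π(9.5000e-04 m)² = 2.835e-06 m²
R_1 = (2.76×10^-8)(522)/(2.835e-06) = 5.081 Ω
Seg 2: A = π(d/2)² = π(4.8400e-04 m)² = 7.359e-07 m²
R_2 = (2.76×10^-8)(701)/(7.359e-07) = 26.29 Ω
Seg 3: A = πr² = π(2.6500e-04 m)² = 2.206e-07 m²
R_3 = (1.76×10^-8)(348)/(2.206e-07) = 27.76 Ω
R_total = R_1 + R_2 + R_3 = 59.1 Ω

59.1 Ω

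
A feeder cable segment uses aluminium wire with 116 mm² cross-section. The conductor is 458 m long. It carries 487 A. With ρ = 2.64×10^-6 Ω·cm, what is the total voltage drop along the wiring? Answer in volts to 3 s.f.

ρ = 2.64×10^-6 Ω·cm = 2.64×10^-8 Ω·m
A = 116 mm² = 1.160e-04 m²
R = ρL/A = (2.64×10^-8)(458)/(1.160e-04) = 0.1042 Ω
V = IR = 487 × 0.1042 = 50.8 V

50.8 V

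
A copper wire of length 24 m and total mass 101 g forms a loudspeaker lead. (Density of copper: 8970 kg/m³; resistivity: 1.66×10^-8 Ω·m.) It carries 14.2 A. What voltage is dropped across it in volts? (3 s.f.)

A = m/(density·L) = 0.101/(8970×24) = 4.6916e-07 m²
R = ρL/A = (1.66×10^-8)(24)/(4.6916e-07) = 0.8492 Ω
V = IR = 14.2 × 0.8492 = 12.1 V

12.1 V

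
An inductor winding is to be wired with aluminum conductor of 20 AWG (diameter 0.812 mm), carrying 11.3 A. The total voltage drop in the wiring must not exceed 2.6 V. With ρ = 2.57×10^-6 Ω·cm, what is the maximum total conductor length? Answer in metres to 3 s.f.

ρ = 2.57×10^-6 Ω·cm = 2.57×10^-8 Ω·m
A = π(0.812/2 mm)² = π(4.0600e-04 m)² = 5.178e-07 m²
L_max = V_max·A/(1·ρI) = (2.6)(5.178e-07)/(2.57×10^-8×11.3) = 4.64 m

4.64 m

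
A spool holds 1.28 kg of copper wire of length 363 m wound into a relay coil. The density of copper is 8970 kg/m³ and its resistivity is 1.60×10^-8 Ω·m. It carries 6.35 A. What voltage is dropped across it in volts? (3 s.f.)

A = m/(density·L) = 1.28/(8970×363) = 3.9311e-07 m²
R = ρL/A = (1.60×10^-8)(363)/(3.9311e-07) = 14.77 Ω
V = IR = 6.35 × 14.77 = 93.8 V

93.8 V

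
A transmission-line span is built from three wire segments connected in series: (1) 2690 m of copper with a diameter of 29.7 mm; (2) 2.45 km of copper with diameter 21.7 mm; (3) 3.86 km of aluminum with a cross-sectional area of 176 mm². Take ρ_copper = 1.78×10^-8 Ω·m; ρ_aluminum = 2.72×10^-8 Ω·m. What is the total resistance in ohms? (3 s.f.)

0.784 Ω

Seg 1: A = π(d/2)² = π(1.4850e-02 m)² = 6.928e-04 m²
R_1 = (1.78×10^-8)(2690)/(6.928e-04) = 0.06911 Ω
Seg 2: A = π(d/2)² = π(1.0850e-02 m)² = 3.698e-04 m²
R_2 = (1.78×10^-8)(2450)/(3.698e-04) = 0.1179 Ω
Seg 3: A = 176 mm² = 1.760e-04 m²
R_3 = (2.72×10^-8)(3860)/(1.760e-04) = 0.5965 Ω
R_total = R_1 + R_2 + R_3 = 0.784 Ω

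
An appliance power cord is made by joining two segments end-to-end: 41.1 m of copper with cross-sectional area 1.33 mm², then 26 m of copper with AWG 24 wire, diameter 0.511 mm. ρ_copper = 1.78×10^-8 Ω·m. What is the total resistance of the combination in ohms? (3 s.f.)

2.81 Ω

Segment 1: A = 1.33 mm² = 1.330e-06 m²
R₁ = ρL/A = (1.78×10^-8)(41.1)/(1.330e-06) = 0.5501 Ω
Segment 2: A = π(0.511/2 mm)² = π(2.5550e-04 m)² = 2.051e-07 m²
R₂ = (1.78×10^-8)(26)/(2.051e-07) = 2.257 Ω
R = R₁ + R₂ = 2.81 Ω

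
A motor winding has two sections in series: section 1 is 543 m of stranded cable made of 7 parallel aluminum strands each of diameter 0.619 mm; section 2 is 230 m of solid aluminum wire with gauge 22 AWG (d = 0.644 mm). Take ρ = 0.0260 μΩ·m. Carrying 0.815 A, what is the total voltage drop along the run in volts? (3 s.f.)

20.4 V

ρ = 0.0260 μΩ·m = 2.60×10^-8 Ω·m
Section 1: A_strand = π(3.0950e-04)² = 3.009e-07 m²; R₁ = ρL/(N·A_s) = (2.60×10^-8)(543)/(7×3.009e-07) = 6.702 Ω
Section 2: A = π(0.644/2 mm)² = π(3.2200e-04 m)² = 3.257e-07 m²
R₂ = (2.60×10^-8)(230)/(3.257e-07) = 18.36 Ω
R = R₁ + R₂ = 25.06 Ω
V = IR = 0.815 × 25.06 = 20.4 V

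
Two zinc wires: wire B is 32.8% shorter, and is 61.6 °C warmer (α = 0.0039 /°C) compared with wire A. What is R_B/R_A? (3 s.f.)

R ∝ ρL/d² with ρ ∝ (1+αΔT), so R_B/R_A = (1 − 32.8/100) × (1 + 0.0039×61.6)
= 0.672 × 1.24 = 0.833

0.833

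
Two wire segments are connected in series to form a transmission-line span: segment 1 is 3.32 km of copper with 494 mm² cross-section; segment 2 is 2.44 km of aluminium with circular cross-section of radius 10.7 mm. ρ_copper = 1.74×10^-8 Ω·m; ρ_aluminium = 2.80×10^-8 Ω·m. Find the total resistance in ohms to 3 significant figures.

0.307 Ω

Segment 1: A = 494 mm² = 4.940e-04 m²
R₁ = ρL/A = (1.74×10^-8)(3320)/(4.940e-04) = 0.1169 Ω
Segment 2: A = πr² = π(1.0700e-02 m)² = 3.597e-04 m²
R₂ = (2.80×10^-8)(2440)/(3.597e-04) = 0.1899 Ω
R = R₁ + R₂ = 0.307 Ω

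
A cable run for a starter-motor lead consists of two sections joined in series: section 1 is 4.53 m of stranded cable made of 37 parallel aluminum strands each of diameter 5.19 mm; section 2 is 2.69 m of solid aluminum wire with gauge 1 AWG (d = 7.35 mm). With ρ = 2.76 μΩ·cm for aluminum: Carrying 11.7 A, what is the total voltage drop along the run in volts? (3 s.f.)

ρ = 2.76 μΩ·cm = 2.76×10^-8 Ω·m
Section 1: A_strand = π(2.5950e-03)² = 2.116e-05 m²; R₁ = ρL/(N·A_s) = (2.76×10^-8)(4.53)/(37×2.116e-05) = 1.597×10^-4 Ω
Section 2: A = π(7.35/2 mm)² = π(3.6750e-03 m)² = 4.243e-05 m²
R₂ = (2.76×10^-8)(2.69)/(4.243e-05) = 0.00175 Ω
R = R₁ + R₂ = 0.00191 Ω
V = IR = 11.7 × 0.00191 = 0.0223 V

0.0223 V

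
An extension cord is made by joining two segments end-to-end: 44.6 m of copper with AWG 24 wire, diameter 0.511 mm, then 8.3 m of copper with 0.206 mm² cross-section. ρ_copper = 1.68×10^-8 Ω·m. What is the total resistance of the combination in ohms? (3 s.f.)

Segment 1: A = π(0.511/2 mm)² = π(2.5550e-04 m)² = 2.051e-07 m²
R₁ = ρL/A = (1.68×10^-8)(44.6)/(2.051e-07) = 3.654 Ω
Segment 2: A = 0.206 mm² = 2.060e-07 m²
R₂ = (1.68×10^-8)(8.3)/(2.060e-07) = 0.6769 Ω
R = R₁ + R₂ = 4.33 Ω

4.33 Ω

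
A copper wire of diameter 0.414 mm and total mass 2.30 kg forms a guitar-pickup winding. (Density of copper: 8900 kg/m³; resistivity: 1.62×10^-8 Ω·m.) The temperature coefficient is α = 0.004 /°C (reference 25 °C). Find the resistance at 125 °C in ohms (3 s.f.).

323 Ω

A = π(d/2)² = π(2.0700e-04 m)² = 1.3461e-07 m²
L = m/(density·A) = 2.3/(8900×1.3461e-07) = 1920 m
R = ρL/A = (1.62×10^-8)(1920)/(1.3461e-07) = 231 Ω
R(125 °C) = 231 × (1 + 0.004×100) = 323 Ω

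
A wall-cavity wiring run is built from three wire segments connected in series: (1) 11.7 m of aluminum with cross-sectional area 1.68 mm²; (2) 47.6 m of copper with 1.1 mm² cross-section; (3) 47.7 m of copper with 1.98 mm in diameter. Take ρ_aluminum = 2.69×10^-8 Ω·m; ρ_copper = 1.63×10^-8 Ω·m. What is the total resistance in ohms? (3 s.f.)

Seg 1: A = 1.68 mm² = 1.680e-06 m²
R_1 = (2.69×10^-8)(11.7)/(1.680e-06) = 0.1873 Ω
Seg 2: A = 1.1 mm² = 1.100e-06 m²
R_2 = (1.63×10^-8)(47.6)/(1.100e-06) = 0.7053 Ω
Seg 3: A = π(d/2)² = π(9.9000e-04 m)² = 3.079e-06 m²
R_3 = (1.63×10^-8)(47.7)/(3.079e-06) = 0.2525 Ω
R_total = R_1 + R_2 + R_3 = 1.15 Ω

1.15 Ω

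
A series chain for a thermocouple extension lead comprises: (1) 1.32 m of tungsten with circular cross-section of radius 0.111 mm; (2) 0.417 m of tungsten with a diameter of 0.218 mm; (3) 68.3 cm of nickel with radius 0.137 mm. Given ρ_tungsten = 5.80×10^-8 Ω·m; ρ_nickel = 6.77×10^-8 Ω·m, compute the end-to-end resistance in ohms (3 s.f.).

Seg 1: A = πr² = π(1.1100e-04 m)² = 3.871e-08 m²
R_1 = (5.80×10^-8)(1.32)/(3.871e-08) = 1.978 Ω
Seg 2: A = π(d/2)² = π(1.0900e-04 m)² = 3.733e-08 m²
R_2 = (5.80×10^-8)(0.417)/(3.733e-08) = 0.648 Ω
Seg 3: A = πr² = π(1.3700e-04 m)² = 5.896e-08 m²
R_3 = (6.77×10^-8)(0.683)/(5.896e-08) = 0.7842 Ω
R_total = R_1 + R_2 + R_3 = 3.41 Ω

3.41 Ω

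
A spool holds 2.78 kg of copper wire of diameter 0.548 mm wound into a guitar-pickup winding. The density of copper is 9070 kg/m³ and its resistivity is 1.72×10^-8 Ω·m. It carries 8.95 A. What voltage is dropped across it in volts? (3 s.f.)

848 V

A = π(d/2)² = π(2.7400e-04 m)² = 2.3586e-07 m²
L = m/(density·A) = 2.78/(9070×2.3586e-07) = 1300 m
R = ρL/A = (1.72×10^-8)(1300)/(2.3586e-07) = 94.77 Ω
V = IR = 8.95 × 94.77 = 848 V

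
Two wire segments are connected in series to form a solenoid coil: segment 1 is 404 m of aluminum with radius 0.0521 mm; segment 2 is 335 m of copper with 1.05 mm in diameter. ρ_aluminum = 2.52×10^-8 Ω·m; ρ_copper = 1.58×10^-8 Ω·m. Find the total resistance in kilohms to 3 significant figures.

1.20 kΩ

Segment 1: A = πr² = π(5.2100e-05 m)² = 8.528e-09 m²
R₁ = ρL/A = (2.52×10^-8)(404)/(8.528e-09) = 1194 Ω
Segment 2: A = π(d/2)² = π(5.2500e-04 m)² = 8.659e-07 m²
R₂ = (1.58×10^-8)(335)/(8.659e-07) = 6.113 Ω
R = R₁ + R₂ = 1.20 kΩ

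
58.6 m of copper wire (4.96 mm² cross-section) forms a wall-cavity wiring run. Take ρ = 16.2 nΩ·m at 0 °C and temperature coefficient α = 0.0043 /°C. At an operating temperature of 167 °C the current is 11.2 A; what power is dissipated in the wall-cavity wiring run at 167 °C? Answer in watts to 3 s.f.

41.2 W

ρ = 16.2 nΩ·m = 1.62×10^-8 Ω·m
A = 4.96 mm² = 4.960e-06 m²
R₍0₎ = ρL/A = (1.62×10^-8)(58.6)/(4.960e-06) = 0.1914 Ω
R₍167₎ = R₍0₎(1 + αΔT) = 0.1914 × (1 + 0.0043×167) = 0.3288 Ω
P = I²R = (11.2)² × 0.3288 = 41.2 W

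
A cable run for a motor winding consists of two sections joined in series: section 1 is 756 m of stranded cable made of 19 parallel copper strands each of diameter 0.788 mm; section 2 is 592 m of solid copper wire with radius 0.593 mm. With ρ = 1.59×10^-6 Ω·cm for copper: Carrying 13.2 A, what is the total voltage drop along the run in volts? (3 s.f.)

ρ = 1.59×10^-6 Ω·cm = 1.59×10^-8 Ω·m
Section 1: A_strand = π(3.9400e-04)² = 4.877e-07 m²; R₁ = ρL/(N·A_s) = (1.59×10^-8)(756)/(19×4.877e-07) = 1.297 Ω
Section 2: A = πr² = π(5.9300e-04 m)² = 1.105e-06 m²
R₂ = (1.59×10^-8)(592)/(1.105e-06) = 8.52 Ω
R = R₁ + R₂ = 9.818 Ω
V = IR = 13.2 × 9.818 = 130 V

130 V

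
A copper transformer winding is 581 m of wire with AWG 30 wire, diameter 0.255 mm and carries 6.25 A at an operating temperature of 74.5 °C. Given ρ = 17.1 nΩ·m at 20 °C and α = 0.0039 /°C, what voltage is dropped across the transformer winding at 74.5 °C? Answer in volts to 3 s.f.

1470 V

ρ = 17.1 nΩ·m = 1.71×10^-8 Ω·m
A = π(0.255/2 mm)² = π(1.2750e-04 m)² = 5.107e-08 m²
R₍20₎ = ρL/A = (1.71×10^-8)(581)/(5.107e-08) = 194.5 Ω
R₍74.5₎ = R₍20₎(1 + αΔT) = 194.5 × (1 + 0.0039×54.5) = 235.9 Ω
V = IR = 6.25 × 235.9 = 1470 V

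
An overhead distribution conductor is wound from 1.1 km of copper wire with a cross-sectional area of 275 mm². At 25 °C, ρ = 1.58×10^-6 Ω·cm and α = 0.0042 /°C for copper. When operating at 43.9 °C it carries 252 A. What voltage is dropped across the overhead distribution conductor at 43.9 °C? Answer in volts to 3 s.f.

17.2 V

ρ = 1.58×10^-6 Ω·cm = 1.58×10^-8 Ω·m
A = 275 mm² = 2.750e-04 m²
R₍25₎ = ρL/A = (1.58×10^-8)(1100)/(2.750e-04) = 0.0632 Ω
R₍43.9₎ = R₍25₎(1 + αΔT) = 0.0632 × (1 + 0.0042×18.9) = 0.06822 Ω
V = IR = 252 × 0.06822 = 17.2 V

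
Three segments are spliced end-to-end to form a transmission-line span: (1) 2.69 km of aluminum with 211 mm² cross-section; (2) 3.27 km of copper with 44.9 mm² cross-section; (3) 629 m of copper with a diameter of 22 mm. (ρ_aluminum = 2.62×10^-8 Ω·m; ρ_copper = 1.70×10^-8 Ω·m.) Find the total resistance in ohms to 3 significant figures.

Seg 1: A = 211 mm² = 2.110e-04 m²
R_1 = (2.62×10^-8)(2690)/(2.110e-04) = 0.334 Ω
Seg 2: A = 44.9 mm² = 4.490e-05 m²
R_2 = (1.70×10^-8)(3270)/(4.490e-05) = 1.238 Ω
Seg 3: A = π(d/2)² = π(1.1000e-02 m)² = 3.801e-04 m²
R_3 = (1.70×10^-8)(629)/(3.801e-04) = 0.02813 Ω
R_total = R_1 + R_2 + R_3 = 1.60 Ω

1.60 Ω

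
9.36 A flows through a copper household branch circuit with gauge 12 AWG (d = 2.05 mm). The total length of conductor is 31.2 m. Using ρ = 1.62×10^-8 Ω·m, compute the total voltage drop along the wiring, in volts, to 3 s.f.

A = π(2.05/2 mm)² = π(1.0250e-03 m)² = 3.301e-06 m²
R = ρL/A = (1.62×10^-8)(31.2)/(3.301e-06) = 0.1531 Ω
V = IR = 9.36 × 0.1531 = 1.43 V

1.43 V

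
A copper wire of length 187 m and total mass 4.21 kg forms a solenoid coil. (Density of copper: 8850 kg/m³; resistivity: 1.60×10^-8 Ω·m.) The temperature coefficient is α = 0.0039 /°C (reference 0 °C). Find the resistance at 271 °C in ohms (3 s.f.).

A = m/(density·L) = 4.21/(8850×187) = 2.5439e-06 m²
R = ρL/A = (1.60×10^-8)(187)/(2.5439e-06) = 1.176 Ω
R(271 °C) = 1.176 × (1 + 0.0039×271) = 2.42 Ω

2.42 Ω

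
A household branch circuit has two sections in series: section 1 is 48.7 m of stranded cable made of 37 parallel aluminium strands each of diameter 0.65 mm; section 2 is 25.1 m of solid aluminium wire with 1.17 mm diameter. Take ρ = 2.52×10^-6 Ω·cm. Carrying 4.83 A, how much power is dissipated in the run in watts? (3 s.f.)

ρ = 2.52×10^-6 Ω·cm = 2.52×10^-8 Ω·m
Section 1: A_strand = π(3.2500e-04)² = 3.318e-07 m²; R₁ = ρL/(N·A_s) = (2.52×10^-8)(48.7)/(37×3.318e-07) = 0.09996 Ω
Section 2: A = π(d/2)² = π(5.8500e-04 m)² = 1.075e-06 m²
R₂ = (2.52×10^-8)(25.1)/(1.075e-06) = 0.5883 Ω
R = R₁ + R₂ = 0.6883 Ω
P = I²R = (4.83)² × 0.6883 = 16.1 W

16.1 W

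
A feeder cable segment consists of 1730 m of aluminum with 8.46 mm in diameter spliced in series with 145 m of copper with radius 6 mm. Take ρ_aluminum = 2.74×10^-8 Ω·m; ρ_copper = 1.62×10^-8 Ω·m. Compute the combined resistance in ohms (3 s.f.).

0.864 Ω

Segment 1: A = π(d/2)² = π(4.2300e-03 m)² = 5.621e-05 m²
R₁ = ρL/A = (2.74×10^-8)(1730)/(5.621e-05) = 0.8433 Ω
Segment 2: A = πr² = π(6.0000e-03 m)² = 1.131e-04 m²
R₂ = (1.62×10^-8)(145)/(1.131e-04) = 0.02077 Ω
R = R₁ + R₂ = 0.864 Ω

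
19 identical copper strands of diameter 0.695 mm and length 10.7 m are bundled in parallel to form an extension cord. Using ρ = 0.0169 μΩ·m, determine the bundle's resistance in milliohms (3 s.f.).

ρ = 0.0169 μΩ·m = 1.69×10^-8 Ω·m
A_strand = π(3.4750e-04 m)² = 3.794e-07 m²
R_strand = ρL/A = (1.69×10^-8)(10.7)/(3.794e-07) = 0.4767 Ω
R_total = R_strand/N = 0.4767/19 = 25.1 mΩ

25.1 mΩ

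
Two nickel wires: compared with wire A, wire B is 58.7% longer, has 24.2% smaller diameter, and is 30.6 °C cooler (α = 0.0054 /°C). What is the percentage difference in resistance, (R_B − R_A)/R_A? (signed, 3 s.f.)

131%

R ∝ ρL/d² with ρ ∝ (1+αΔT), so R_B/R_A = (1 + 58.7/100) × (1 − 24.2/100)⁻² × (1 − 0.0054×30.6)
= 1.587 × 1.74 × 0.8348 = 2.306
(R_B − R_A)/R_A = 2.306 − 1 = 131%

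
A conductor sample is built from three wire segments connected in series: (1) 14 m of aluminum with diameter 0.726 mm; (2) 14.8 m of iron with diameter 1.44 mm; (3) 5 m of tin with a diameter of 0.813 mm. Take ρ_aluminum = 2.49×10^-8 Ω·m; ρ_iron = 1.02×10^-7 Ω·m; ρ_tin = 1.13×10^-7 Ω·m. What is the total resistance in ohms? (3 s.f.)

Seg 1: A = π(d/2)² = π(3.6300e-04 m)² = 4.140e-07 m²
R_1 = (2.49×10^-8)(14)/(4.140e-07) = 0.8421 Ω
Seg 2: A = π(d/2)² = π(7.2000e-04 m)² = 1.629e-06 m²
R_2 = (1.02×10^-7)(14.8)/(1.629e-06) = 0.9269 Ω
Seg 3: A = π(d/2)² = π(4.0650e-04 m)² = 5.191e-07 m²
R_3 = (1.13×10^-7)(5)/(5.191e-07) = 1.088 Ω
R_total = R_1 + R_2 + R_3 = 2.86 Ω

2.86 Ω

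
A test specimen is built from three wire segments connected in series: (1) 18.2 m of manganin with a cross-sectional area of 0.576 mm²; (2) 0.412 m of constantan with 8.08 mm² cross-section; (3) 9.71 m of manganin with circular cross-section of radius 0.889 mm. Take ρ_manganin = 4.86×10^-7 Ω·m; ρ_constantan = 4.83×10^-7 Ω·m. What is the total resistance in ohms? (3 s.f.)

Seg 1: A = 0.576 mm² = 5.760e-07 m²
R_1 = (4.86×10^-7)(18.2)/(5.760e-07) = 15.36 Ω
Seg 2: A = 8.08 mm² = 8.080e-06 m²
R_2 = (4.83×10^-7)(0.412)/(8.080e-06) = 0.02463 Ω
Seg 3: A = πr² = π(8.8900e-04 m)² = 2.483e-06 m²
R_3 = (4.86×10^-7)(9.71)/(2.483e-06) = 1.901 Ω
R_total = R_1 + R_2 + R_3 = 17.3 Ω

17.3 Ω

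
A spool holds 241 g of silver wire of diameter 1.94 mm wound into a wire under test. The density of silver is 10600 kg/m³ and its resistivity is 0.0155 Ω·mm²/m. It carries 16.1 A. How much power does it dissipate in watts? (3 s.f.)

10.5 W

ρ = 0.0155 Ω·mm²/m = 1.55×10^-8 Ω·m
A = π(d/2)² = π(9.7000e-04 m)² = 2.9559e-06 m²
L = m/(density·A) = 0.241/(10600×2.9559e-06) = 7.692 m
R = ρL/A = (1.55×10^-8)(7.692)/(2.9559e-06) = 0.04033 Ω
P = I²R = (16.1)² × 0.04033 = 10.5 W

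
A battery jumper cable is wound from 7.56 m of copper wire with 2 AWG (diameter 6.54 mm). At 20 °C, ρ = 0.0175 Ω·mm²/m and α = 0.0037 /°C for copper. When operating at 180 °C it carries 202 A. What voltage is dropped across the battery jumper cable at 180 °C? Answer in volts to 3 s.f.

1.27 V

ρ = 0.0175 Ω·mm²/m = 1.75×10^-8 Ω·m
A = π(6.54/2 mm)² = π(3.2700e-03 m)² = 3.359e-05 m²
R₍20₎ = ρL/A = (1.75×10^-8)(7.56)/(3.359e-05) = 0.003938 Ω
R₍180₎ = R₍20₎(1 + αΔT) = 0.003938 × (1 + 0.0037×160) = 0.00627 Ω
V = IR = 202 × 0.00627 = 1.27 V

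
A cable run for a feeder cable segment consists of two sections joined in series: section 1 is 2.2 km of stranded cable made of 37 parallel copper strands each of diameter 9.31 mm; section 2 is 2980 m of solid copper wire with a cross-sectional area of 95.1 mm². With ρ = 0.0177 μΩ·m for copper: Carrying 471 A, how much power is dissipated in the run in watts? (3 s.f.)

1.26×10^5 W

ρ = 0.0177 μΩ·m = 1.77×10^-8 Ω·m
Section 1: A_strand = π(4.6550e-03)² = 6.808e-05 m²; R₁ = ρL/(N·A_s) = (1.77×10^-8)(2200)/(37×6.808e-05) = 0.01546 Ω
Section 2: A = 95.1 mm² = 9.510e-05 m²
R₂ = (1.77×10^-8)(2980)/(9.510e-05) = 0.5546 Ω
R = R₁ + R₂ = 0.5701 Ω
P = I²R = (471)² × 0.5701 = 1.26×10^5 W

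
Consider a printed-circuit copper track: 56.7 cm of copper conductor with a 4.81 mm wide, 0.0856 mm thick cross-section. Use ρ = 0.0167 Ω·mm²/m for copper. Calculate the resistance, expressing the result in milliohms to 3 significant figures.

ρ = 0.0167 Ω·mm²/m = 1.67×10^-8 Ω·m
A = 4.81 × 0.0856 mm² = 0.412 mm² = 4.117e-07 m²
R = ρL/A = (1.67×10^-8)(0.567 m)/(4.117e-07 m²) = 23.0 mΩ

23.0 mΩ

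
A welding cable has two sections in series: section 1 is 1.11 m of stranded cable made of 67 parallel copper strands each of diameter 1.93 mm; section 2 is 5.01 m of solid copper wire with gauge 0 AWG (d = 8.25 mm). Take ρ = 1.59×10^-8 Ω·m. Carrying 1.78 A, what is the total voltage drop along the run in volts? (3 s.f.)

0.00281 V

Section 1: A_strand = π(9.6500e-04)² = 2.926e-06 m²; R₁ = ρL/(N·A_s) = (1.59×10^-8)(1.11)/(67×2.926e-06) = 9.004×10^-5 Ω
Section 2: A = π(8.25/2 mm)² = π(4.1250e-03 m)² = 5.346e-05 m²
R₂ = (1.59×10^-8)(5.01)/(5.346e-05) = 0.00149 Ω
R = R₁ + R₂ = 0.00158 Ω
V = IR = 1.78 × 0.00158 = 0.00281 V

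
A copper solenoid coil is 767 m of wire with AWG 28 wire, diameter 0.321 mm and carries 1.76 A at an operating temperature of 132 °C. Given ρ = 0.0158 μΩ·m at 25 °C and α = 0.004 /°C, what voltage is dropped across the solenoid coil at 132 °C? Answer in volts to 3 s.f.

376 V

ρ = 0.0158 μΩ·m = 1.58×10^-8 Ω·m
A = π(0.321/2 mm)² = π(1.6050e-04 m)² = 8.093e-08 m²
R₍25₎ = ρL/A = (1.58×10^-8)(767)/(8.093e-08) = 149.7 Ω
R₍132₎ = R₍25₎(1 + αΔT) = 149.7 × (1 + 0.004×107) = 213.8 Ω
V = IR = 1.76 × 213.8 = 376 V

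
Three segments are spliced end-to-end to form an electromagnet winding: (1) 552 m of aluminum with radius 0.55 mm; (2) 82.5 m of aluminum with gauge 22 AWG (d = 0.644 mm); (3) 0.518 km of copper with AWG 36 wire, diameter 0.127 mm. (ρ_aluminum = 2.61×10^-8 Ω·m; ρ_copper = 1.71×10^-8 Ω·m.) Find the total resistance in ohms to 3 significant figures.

721 Ω

Seg 1: A = πr² = π(5.5000e-04 m)² = 9.503e-07 m²
R_1 = (2.61×10^-8)(552)/(9.503e-07) = 15.16 Ω
Seg 2: A = π(0.644/2 mm)² = π(3.2200e-04 m)² = 3.257e-07 m²
R_2 = (2.61×10^-8)(82.5)/(3.257e-07) = 6.61 Ω
Seg 3: A = π(0.127/2 mm)² = π(6.3500e-05 m)² = 1.267e-08 m²
R_3 = (1.71×10^-8)(518)/(1.267e-08) = 699.2 Ω
R_total = R_1 + R_2 + R_3 = 721 Ω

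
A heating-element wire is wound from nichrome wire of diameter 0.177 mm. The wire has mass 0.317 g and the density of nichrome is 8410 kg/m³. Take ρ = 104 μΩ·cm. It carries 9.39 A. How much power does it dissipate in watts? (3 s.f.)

5710 W

ρ = 104 μΩ·cm = 1.04×10^-6 Ω·m
A = π(d/2)² = π(8.8500e-05 m)² = 2.4606e-08 m²
L = m/(density·A) = 3.170×10^-4/(8410×2.4606e-08) = 1.532 m
R = ρL/A = (1.04×10^-6)(1.532)/(2.4606e-08) = 64.75 Ω
P = I²R = (9.39)² × 64.75 = 5710 W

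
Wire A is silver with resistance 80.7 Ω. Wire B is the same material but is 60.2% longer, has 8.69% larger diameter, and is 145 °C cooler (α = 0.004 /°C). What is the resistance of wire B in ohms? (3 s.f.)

46.0 Ω

R ∝ ρL/d² with ρ ∝ (1+αΔT), so R_B/R_A = (1 + 60.2/100) × (1 + 8.69/100)⁻² × (1 − 0.004×145)
= 1.602 × 0.8465 × 0.42 = 0.5696
R_B = 0.5696 × 80.7 = 46.0 Ω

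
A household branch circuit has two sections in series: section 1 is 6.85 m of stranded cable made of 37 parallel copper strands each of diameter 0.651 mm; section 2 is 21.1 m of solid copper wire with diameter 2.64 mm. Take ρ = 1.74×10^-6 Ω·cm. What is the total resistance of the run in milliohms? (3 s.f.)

ρ = 1.74×10^-6 Ω·cm = 1.74×10^-8 Ω·m
Section 1: A_strand = π(3.2550e-04)² = 3.329e-07 m²; R₁ = ρL/(N·A_s) = (1.74×10^-8)(6.85)/(37×3.329e-07) = 0.009678 Ω
Section 2: A = π(d/2)² = π(1.3200e-03 m)² = 5.474e-06 m²
R₂ = (1.74×10^-8)(21.1)/(5.474e-06) = 0.06707 Ω
R = R₁ + R₂ = 76.7 mΩ

76.7 mΩ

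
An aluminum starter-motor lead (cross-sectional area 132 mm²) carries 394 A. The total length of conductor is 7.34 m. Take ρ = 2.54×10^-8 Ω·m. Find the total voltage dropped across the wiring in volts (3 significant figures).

0.556 V

A = 132 mm² = 1.320e-04 m²
R = ρL/A = (2.54×10^-8)(7.34)/(1.320e-04) = 0.001412 Ω
V = IR = 394 × 0.001412 = 0.556 V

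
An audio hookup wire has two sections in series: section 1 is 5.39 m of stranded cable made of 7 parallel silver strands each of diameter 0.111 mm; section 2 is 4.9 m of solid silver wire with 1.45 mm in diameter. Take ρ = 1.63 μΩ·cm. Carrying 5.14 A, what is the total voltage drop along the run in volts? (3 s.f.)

ρ = 1.63 μΩ·cm = 1.63×10^-8 Ω·m
Section 1: A_strand = π(5.5500e-05)² = 9.677e-09 m²; R₁ = ρL/(N·A_s) = (1.63×10^-8)(5.39)/(7×9.677e-09) = 1.297 Ω
Section 2: A = π(d/2)² = π(7.2500e-04 m)² = 1.651e-06 m²
R₂ = (1.63×10^-8)(4.9)/(1.651e-06) = 0.04837 Ω
R = R₁ + R₂ = 1.345 Ω
V = IR = 5.14 × 1.345 = 6.92 V

6.92 V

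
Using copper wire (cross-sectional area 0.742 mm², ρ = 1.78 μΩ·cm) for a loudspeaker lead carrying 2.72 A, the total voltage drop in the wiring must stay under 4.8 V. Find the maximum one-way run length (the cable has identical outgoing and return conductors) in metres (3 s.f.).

36.8 m

ρ = 1.78 μΩ·cm = 1.78×10^-8 Ω·m
A = 0.742 mm² = 7.420e-07 m²
L_max = V_max·A/(2·ρI) = (4.8)(7.420e-07)/(2×1.78×10^-8×2.72) = 36.8 m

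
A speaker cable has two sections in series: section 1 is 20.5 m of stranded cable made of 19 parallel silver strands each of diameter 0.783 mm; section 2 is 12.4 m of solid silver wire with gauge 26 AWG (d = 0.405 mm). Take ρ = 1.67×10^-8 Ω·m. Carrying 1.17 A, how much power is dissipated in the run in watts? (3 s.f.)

2.25 W

Section 1: A_strand = π(3.9150e-04)² = 4.815e-07 m²; R₁ = ρL/(N·A_s) = (1.67×10^-8)(20.5)/(19×4.815e-07) = 0.03742 Ω
Section 2: A = π(0.405/2 mm)² = π(2.0250e-04 m)² = 1.288e-07 m²
R₂ = (1.67×10^-8)(12.4)/(1.288e-07) = 1.607 Ω
R = R₁ + R₂ = 1.645 Ω
P = I²R = (1.17)² × 1.645 = 2.25 W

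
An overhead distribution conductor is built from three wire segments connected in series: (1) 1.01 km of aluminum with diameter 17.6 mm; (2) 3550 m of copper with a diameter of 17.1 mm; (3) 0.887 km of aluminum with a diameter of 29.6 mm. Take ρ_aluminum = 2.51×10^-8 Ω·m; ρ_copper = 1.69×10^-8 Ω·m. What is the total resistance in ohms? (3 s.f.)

Seg 1: A = π(d/2)² = π(8.8000e-03 m)² = 2.433e-04 m²
R_1 = (2.51×10^-8)(1010)/(2.433e-04) = 0.1042 Ω
Seg 2: A = π(d/2)² = π(8.5500e-03 m)² = 2.297e-04 m²
R_2 = (1.69×10^-8)(3550)/(2.297e-04) = 0.2612 Ω
Seg 3: A = π(d/2)² = π(1.4800e-02 m)² = 6.881e-04 m²
R_3 = (2.51×10^-8)(887)/(6.881e-04) = 0.03235 Ω
R_total = R_1 + R_2 + R_3 = 0.398 Ω

0.398 Ω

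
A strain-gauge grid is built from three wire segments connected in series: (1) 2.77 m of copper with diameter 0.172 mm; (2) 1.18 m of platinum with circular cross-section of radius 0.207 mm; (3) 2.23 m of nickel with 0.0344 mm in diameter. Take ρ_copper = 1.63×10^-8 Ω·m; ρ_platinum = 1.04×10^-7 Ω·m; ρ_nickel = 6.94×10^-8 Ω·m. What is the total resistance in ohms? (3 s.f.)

169 Ω

Seg 1: A = π(d/2)² = π(8.6000e-05 m)² = 2.324e-08 m²
R_1 = (1.63×10^-8)(2.77)/(2.324e-08) = 1.943 Ω
Seg 2: A = πr² = π(2.0700e-04 m)² = 1.346e-07 m²
R_2 = (1.04×10^-7)(1.18)/(1.346e-07) = 0.9116 Ω
Seg 3: A = π(d/2)² = π(1.7200e-05 m)² = 9.294e-10 m²
R_3 = (6.94×10^-8)(2.23)/(9.294e-10) = 166.5 Ω
R_total = R_1 + R_2 + R_3 = 169 Ω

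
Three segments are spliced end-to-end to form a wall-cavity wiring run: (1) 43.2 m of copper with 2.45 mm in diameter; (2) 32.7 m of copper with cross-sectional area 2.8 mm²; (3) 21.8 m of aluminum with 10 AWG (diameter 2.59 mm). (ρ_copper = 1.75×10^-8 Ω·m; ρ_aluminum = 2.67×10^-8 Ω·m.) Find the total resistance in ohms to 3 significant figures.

0.475 Ω

Seg 1: A = π(d/2)² = π(1.2250e-03 m)² = 4.714e-06 m²
R_1 = (1.75×10^-8)(43.2)/(4.714e-06) = 0.1604 Ω
Seg 2: A = 2.8 mm² = 2.800e-06 m²
R_2 = (1.75×10^-8)(32.7)/(2.800e-06) = 0.2044 Ω
Seg 3: A = π(2.59/2 mm)² = π(1.2950e-03 m)² = 5.269e-06 m²
R_3 = (2.67×10^-8)(21.8)/(5.269e-06) = 0.1105 Ω
R_total = R_1 + R_2 + R_3 = 0.475 Ω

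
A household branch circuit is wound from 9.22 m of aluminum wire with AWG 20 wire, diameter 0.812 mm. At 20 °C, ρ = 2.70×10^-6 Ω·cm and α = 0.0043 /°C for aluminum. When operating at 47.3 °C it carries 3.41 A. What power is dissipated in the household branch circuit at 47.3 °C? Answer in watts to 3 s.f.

6.25 W

ρ = 2.70×10^-6 Ω·cm = 2.70×10^-8 Ω·m
A = π(0.812/2 mm)² = π(4.0600e-04 m)² = 5.178e-07 m²
R₍20₎ = ρL/A = (2.70×10^-8)(9.22)/(5.178e-07) = 0.4807 Ω
R₍47.3₎ = R₍20₎(1 + αΔT) = 0.4807 × (1 + 0.0043×27.3) = 0.5372 Ω
P = I²R = (3.41)² × 0.5372 = 6.25 W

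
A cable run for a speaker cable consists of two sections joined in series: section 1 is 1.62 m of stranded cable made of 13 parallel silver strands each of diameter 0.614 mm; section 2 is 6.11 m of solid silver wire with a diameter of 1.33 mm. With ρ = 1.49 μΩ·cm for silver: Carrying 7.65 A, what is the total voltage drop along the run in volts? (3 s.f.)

0.549 V

ρ = 1.49 μΩ·cm = 1.49×10^-8 Ω·m
Section 1: A_strand = π(3.0700e-04)² = 2.961e-07 m²; R₁ = ρL/(N·A_s) = (1.49×10^-8)(1.62)/(13×2.961e-07) = 0.006271 Ω
Section 2: A = π(d/2)² = π(6.6500e-04 m)² = 1.389e-06 m²
R₂ = (1.49×10^-8)(6.11)/(1.389e-06) = 0.06553 Ω
R = R₁ + R₂ = 0.0718 Ω
V = IR = 7.65 × 0.0718 = 0.549 V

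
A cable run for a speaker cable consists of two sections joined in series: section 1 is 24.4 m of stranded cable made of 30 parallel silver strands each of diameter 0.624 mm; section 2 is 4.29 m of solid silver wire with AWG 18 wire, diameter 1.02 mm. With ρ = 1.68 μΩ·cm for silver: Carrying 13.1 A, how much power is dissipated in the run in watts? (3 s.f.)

22.8 W

ρ = 1.68 μΩ·cm = 1.68×10^-8 Ω·m
Section 1: A_strand = π(3.1200e-04)² = 3.058e-07 m²; R₁ = ρL/(N·A_s) = (1.68×10^-8)(24.4)/(30×3.058e-07) = 0.04468 Ω
Section 2: A = π(1.02/2 mm)² = π(5.1000e-04 m)² = 8.171e-07 m²
R₂ = (1.68×10^-8)(4.29)/(8.171e-07) = 0.0882 Ω
R = R₁ + R₂ = 0.1329 Ω
P = I²R = (13.1)² × 0.1329 = 22.8 W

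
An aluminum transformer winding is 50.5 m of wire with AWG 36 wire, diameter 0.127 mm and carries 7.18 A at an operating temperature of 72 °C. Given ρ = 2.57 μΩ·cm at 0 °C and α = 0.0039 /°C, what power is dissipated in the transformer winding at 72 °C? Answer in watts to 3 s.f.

ρ = 2.57 μΩ·cm = 2.57×10^-8 Ω·m
A = π(0.127/2 mm)² = π(6.3500e-05 m)² = 1.267e-08 m²
R₍0₎ = ρL/A = (2.57×10^-8)(50.5)/(1.267e-08) = 102.5 Ω
R₍72₎ = R₍0₎(1 + αΔT) = 102.5 × (1 + 0.0039×72) = 131.2 Ω
P = I²R = (7.18)² × 131.2 = 6760 W

6760 W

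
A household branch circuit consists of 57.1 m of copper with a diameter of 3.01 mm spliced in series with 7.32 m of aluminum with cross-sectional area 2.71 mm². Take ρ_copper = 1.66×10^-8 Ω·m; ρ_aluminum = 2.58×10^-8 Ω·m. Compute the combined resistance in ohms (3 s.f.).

Segment 1: A = π(d/2)² = π(1.5050e-03 m)² = 7.116e-06 m²
R₁ = ρL/A = (1.66×10^-8)(57.1)/(7.116e-06) = 0.1332 Ω
Segment 2: A = 2.71 mm² = 2.710e-06 m²
R₂ = (2.58×10^-8)(7.32)/(2.710e-06) = 0.06969 Ω
R = R₁ + R₂ = 0.203 Ω

0.203 Ω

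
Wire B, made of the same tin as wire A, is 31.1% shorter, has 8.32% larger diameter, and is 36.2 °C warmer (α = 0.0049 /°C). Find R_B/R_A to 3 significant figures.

R ∝ ρL/d² with ρ ∝ (1+αΔT), so R_B/R_A = (1 − 31.1/100) × (1 + 8.32/100)⁻² × (1 + 0.0049×36.2)
= 0.689 × 0.8523 × 1.177 = 0.691

0.691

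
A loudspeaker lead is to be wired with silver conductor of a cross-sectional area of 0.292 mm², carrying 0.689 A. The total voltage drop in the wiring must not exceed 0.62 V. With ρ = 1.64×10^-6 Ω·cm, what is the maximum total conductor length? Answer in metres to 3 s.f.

16.0 m

ρ = 1.64×10^-6 Ω·cm = 1.64×10^-8 Ω·m
A = 0.292 mm² = 2.920e-07 m²
L_max = V_max·A/(1·ρI) = (0.62)(2.920e-07)/(1.64×10^-8×0.689) = 16.0 m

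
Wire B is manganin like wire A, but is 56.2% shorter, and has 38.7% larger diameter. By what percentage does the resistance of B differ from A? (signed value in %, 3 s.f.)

-77.2%

R ∝ L/d², so R_B/R_A = (1 − 56.2/100) × (1 + 38.7/100)⁻²
= 0.438 × 0.5198 = 0.2277
(R_B − R_A)/R_A = 0.2277 − 1 = -77.2%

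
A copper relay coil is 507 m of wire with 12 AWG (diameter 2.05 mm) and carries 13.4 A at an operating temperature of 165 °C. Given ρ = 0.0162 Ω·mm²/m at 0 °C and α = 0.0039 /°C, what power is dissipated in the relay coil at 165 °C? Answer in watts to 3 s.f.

734 W

ρ = 0.0162 Ω·mm²/m = 1.62×10^-8 Ω·m
A = π(2.05/2 mm)² = π(1.0250e-03 m)² = 3.301e-06 m²
R₍0₎ = ρL/A = (1.62×10^-8)(507)/(3.301e-06) = 2.488 Ω
R₍165₎ = R₍0₎(1 + αΔT) = 2.488 × (1 + 0.0039×165) = 4.09 Ω
P = I²R = (13.4)² × 4.09 = 734 W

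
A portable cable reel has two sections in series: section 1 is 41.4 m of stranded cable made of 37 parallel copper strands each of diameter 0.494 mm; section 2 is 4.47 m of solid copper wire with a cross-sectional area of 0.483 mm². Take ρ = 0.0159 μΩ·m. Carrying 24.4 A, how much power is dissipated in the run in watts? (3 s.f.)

143 W

ρ = 0.0159 μΩ·m = 1.59×10^-8 Ω·m
Section 1: A_strand = π(2.4700e-04)² = 1.917e-07 m²; R₁ = ρL/(N·A_s) = (1.59×10^-8)(41.4)/(37×1.917e-07) = 0.09282 Ω
Section 2: A = 0.483 mm² = 4.830e-07 m²
R₂ = (1.59×10^-8)(4.47)/(4.830e-07) = 0.1471 Ω
R = R₁ + R₂ = 0.24 Ω
P = I²R = (24.4)² × 0.24 = 143 W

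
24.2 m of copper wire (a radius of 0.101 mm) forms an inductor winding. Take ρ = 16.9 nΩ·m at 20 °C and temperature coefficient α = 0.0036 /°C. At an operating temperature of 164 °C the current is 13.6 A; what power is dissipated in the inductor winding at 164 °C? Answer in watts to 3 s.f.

ρ = 16.9 nΩ·m = 1.69×10^-8 Ω·m
A = πr² = π(1.0100e-04 m)² = 3.205e-08 m²
R₍20₎ = ρL/A = (1.69×10^-8)(24.2)/(3.205e-08) = 12.76 Ω
R₍164₎ = R₍20₎(1 + αΔT) = 12.76 × (1 + 0.0036×144) = 19.38 Ω
P = I²R = (13.6)² × 19.38 = 3580 W

3580 W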